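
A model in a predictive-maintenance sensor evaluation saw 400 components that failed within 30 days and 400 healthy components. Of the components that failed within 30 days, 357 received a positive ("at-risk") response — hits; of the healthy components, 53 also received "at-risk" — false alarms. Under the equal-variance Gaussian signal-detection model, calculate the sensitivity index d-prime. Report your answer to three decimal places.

d-prime = 2.355

H = 357/400 = 0.8925
FA = 53/400 = 0.1325
Φ⁻¹(H) = Φ⁻¹(0.8925) = 1.2399
Φ⁻¹(FA) = Φ⁻¹(0.1325) = -1.1147
d' = z(H) − z(FA) = 1.2399 − (-1.1147) = 2.3546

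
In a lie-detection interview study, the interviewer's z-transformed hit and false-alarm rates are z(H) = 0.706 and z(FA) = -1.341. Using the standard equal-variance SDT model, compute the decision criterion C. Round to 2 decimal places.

c = −½·[z(H) + z(FA)] = −½·(0.706 + (-1.341)) = 0.3175
c > 0: the interviewer has a conservative response bias.

C = 0.32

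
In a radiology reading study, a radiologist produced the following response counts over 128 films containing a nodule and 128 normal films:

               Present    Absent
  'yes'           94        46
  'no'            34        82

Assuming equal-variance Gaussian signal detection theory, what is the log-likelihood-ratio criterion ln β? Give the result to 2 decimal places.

ln β = -0.13

H = 94/128 = 0.7344
FA = 46/128 = 0.3594
z(0.7344) = 0.626, z(0.3594) = -0.360
ln β = −½·[z(H)² − z(FA)²] = −0.5 × (0.392 − 0.130) = -0.131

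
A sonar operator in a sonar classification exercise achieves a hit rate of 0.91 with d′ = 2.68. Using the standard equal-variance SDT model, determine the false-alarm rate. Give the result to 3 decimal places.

z(hit rate) = z(0.91) = 1.3408
z(FA) = z(H) − d' = 1.3408 − 2.68 = -1.3392
false-alarm rate = Φ(-1.3392) = 0.0903

false-alarm rate = 0.090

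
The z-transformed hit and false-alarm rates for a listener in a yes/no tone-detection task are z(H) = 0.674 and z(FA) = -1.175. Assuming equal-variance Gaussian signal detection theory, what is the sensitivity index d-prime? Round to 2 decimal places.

d-prime = 1.85

d' = z(H) − z(FA) = 0.674 − (-1.175) = 1.849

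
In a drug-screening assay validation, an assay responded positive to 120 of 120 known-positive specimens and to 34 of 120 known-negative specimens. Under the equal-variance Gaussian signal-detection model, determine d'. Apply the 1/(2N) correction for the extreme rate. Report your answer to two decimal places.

The hit rate is 120/120 = 1, so apply the 1/(2N) correction: H → 1 − 1/(2·120) = 0.99583.
z(H) = z(0.99583) = 2.638
z(FA) = z(0.28333) = -0.573
d' = 2.638 − (-0.573) = 3.211

d' = 3.21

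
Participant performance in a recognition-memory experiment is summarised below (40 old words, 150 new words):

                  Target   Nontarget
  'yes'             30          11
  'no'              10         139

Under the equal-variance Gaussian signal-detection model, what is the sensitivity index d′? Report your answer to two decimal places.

H = 30/40 = 0.7500
FA = 11/150 = 0.0733
z(H) = 0.674
z(FA) = -1.452
d' = z(H) − z(FA) = 0.674 − (-1.452) = 2.126

d′ = 2.13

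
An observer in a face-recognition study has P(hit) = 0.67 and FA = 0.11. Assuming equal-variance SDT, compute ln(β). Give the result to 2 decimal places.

ln β = 0.66

z(H) = 0.440
z(FA) = -1.227
ln β = −½·[z(H)² − z(FA)²] = −0.5 × (0.194 − 1.506) = 0.656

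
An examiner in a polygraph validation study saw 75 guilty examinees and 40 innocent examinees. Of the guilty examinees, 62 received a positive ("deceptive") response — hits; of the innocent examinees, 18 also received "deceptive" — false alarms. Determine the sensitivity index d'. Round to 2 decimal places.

d' = 1.07

H = 62/75 = 0.8267
FA = 18/40 = 0.4500
Φ⁻¹(H) = Φ⁻¹(0.8267) = 0.9412
Φ⁻¹(FA) = Φ⁻¹(0.4500) = -0.1257
d' = z(H) − z(FA) = 0.9412 − (-0.1257) = 1.0669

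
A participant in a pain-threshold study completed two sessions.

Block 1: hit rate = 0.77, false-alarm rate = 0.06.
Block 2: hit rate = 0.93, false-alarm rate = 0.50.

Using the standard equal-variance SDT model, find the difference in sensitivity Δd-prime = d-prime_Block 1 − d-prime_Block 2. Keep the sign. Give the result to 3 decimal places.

Block 1: z(0.77) = 0.7388, z(0.06) = -1.5548, d' = 2.2936
Block 2: z(0.93) = 1.4758, z(0.50) = 0.0000, d' = 1.4758
Δd' = d'_Block 1 − d'_Block 2 = 2.2936 − 1.4758 = 0.8178
Block 1 has the higher sensitivity.

Δd-prime = 0.818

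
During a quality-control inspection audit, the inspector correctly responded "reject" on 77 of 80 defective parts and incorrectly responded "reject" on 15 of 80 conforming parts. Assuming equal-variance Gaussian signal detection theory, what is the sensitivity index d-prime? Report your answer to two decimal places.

d-prime = 2.67

H = 77/80 = 0.9625
FA = 15/80 = 0.1875
z(0.9625) = 1.780, z(0.1875) = -0.887
d' = z(H) − z(FA) = 1.780 − (-0.887) = 2.667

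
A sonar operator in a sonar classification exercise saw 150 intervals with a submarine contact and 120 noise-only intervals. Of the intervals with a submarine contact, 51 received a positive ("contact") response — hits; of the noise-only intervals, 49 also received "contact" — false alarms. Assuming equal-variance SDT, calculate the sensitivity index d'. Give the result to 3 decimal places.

d' = -0.181

H = 51/150 = 0.3400
FA = 49/120 = 0.4083
Φ⁻¹(H) = Φ⁻¹(0.3400) = -0.4125
Φ⁻¹(FA) = Φ⁻¹(0.4083) = -0.2319
d' = z(H) − z(FA) = -0.4125 − (-0.2319) = -0.1806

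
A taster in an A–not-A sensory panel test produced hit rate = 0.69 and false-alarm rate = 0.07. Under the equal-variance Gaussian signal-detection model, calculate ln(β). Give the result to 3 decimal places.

ln β = 0.966

z(H) = z(0.69) = 0.4959
z(FA) = z(0.07) = -1.4758
ln β = −½·[z(H)² − z(FA)²] = −0.5 × (0.2459 − 2.1780) = 0.96605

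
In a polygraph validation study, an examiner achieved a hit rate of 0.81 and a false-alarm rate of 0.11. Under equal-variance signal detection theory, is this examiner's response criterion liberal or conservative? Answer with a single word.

conservative

z(H) = 0.878, z(FA) = -1.227
c = −½·(z(H) + z(FA)) = 0.1745
c > 0 → conservative criterion (biased toward responding “no”).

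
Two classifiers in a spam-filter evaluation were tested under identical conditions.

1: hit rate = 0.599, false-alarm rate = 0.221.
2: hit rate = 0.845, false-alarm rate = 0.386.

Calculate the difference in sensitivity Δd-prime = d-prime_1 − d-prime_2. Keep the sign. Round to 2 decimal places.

Δd-prime = -0.29

1: z(0.599) = 0.251, z(0.221) = -0.769, d' = 1.020
2: z(0.845) = 1.015, z(0.386) = -0.290, d' = 1.305
Δd' = d'_1 − d'_2 = 1.020 − 1.305 = -0.285
2 has the higher sensitivity.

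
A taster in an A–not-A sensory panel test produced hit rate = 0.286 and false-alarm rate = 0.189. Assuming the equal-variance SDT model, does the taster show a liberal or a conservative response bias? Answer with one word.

conservative

z(H) = -0.565, z(FA) = -0.882
c = −½·(z(H) + z(FA)) = 0.7235
c > 0 → conservative criterion (biased toward responding “no”).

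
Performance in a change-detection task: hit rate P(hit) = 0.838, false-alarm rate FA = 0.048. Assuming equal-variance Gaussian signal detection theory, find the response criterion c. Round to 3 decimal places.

c = 0.339

Φ⁻¹(H) = 0.9863
Φ⁻¹(FA) = -1.6646
c = −½·[z(H) + z(FA)] = −0.5 × (0.9863 + (-1.6646)) = 0.33915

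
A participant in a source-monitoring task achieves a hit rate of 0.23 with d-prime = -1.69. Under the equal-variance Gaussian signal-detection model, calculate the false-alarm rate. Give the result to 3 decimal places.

false-alarm rate = 0.829

z(hit rate) = z(0.23) = -0.7388
z(FA) = z(H) − d' = -0.7388 − (-1.69) = 0.9512
false-alarm rate = Φ(0.9512) = 0.8292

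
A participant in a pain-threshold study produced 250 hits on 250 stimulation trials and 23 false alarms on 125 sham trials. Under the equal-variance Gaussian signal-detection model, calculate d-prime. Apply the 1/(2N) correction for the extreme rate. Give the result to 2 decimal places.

The hit rate is 250/250 = 1, so apply the 1/(2N) correction: H → 1 − 1/(2·250) = 0.99800.
z(H) = z(0.99800) = 2.878
z(FA) = z(0.18400) = -0.900
d' = 2.878 − (-0.900) = 3.778

d-prime = 3.78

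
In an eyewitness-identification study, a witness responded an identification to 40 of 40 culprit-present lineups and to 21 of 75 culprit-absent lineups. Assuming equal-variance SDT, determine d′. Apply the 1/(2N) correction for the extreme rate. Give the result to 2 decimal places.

The hit rate is 40/40 = 1, so apply the 1/(2N) correction: H → 1 − 1/(2·40) = 0.98750.
z(H) = z(0.98750) = 2.241
z(FA) = z(0.28000) = -0.583
d' = 2.241 − (-0.583) = 2.824

d′ = 2.82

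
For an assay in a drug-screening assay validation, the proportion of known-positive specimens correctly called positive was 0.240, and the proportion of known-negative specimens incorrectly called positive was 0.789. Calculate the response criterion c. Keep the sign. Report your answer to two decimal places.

c = -0.05

Φ⁻¹(H) = -0.706
Φ⁻¹(FA) = 0.803
c = −½·[z(H) + z(FA)] = −0.5 × (-0.706 + 0.803) = -0.0485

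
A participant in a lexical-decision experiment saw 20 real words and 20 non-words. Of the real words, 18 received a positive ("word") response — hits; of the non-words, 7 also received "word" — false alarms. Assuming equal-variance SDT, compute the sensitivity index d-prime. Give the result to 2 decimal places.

H = 18/20 = 0.9000
FA = 7/20 = 0.3500
z(H) = z(0.9000) = 1.282
z(FA) = z(0.3500) = -0.385
d' = z(H) − z(FA) = 1.282 − (-0.385) = 1.667

d-prime = 1.67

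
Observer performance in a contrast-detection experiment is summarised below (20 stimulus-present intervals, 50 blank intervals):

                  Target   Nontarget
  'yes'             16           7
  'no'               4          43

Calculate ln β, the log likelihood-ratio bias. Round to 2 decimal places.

ln β = 0.23

H = 16/20 = 0.8000
FA = 7/50 = 0.1400
Φ⁻¹(H) = Φ⁻¹(0.8000) = 0.842
Φ⁻¹(FA) = Φ⁻¹(0.1400) = -1.080
ln β = −½·[z(H)² − z(FA)²] = −0.5 × (0.709 − 1.166) = 0.2285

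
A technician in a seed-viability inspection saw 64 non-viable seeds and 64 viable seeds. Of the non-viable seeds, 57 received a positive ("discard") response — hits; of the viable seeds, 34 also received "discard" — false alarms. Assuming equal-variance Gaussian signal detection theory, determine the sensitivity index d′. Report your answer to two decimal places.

H = 57/64 = 0.8906
FA = 34/64 = 0.5312
z(H) = z(0.8906) = 1.230
z(FA) = z(0.5312) = 0.078
d' = z(H) − z(FA) = 1.230 − 0.078 = 1.152

d′ = 1.15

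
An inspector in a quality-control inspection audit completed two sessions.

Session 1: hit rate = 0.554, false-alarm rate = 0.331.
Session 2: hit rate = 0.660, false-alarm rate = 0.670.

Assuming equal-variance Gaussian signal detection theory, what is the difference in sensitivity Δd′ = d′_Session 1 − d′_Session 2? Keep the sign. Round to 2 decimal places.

Δd′ = 0.60

Session 1: z(0.554) = 0.136, z(0.331) = -0.437, d' = 0.573
Session 2: z(0.660) = 0.412, z(0.670) = 0.440, d' = -0.028
Δd' = d'_Session 1 − d'_Session 2 = 0.573 − (-0.028) = 0.601
Session 1 has the higher sensitivity.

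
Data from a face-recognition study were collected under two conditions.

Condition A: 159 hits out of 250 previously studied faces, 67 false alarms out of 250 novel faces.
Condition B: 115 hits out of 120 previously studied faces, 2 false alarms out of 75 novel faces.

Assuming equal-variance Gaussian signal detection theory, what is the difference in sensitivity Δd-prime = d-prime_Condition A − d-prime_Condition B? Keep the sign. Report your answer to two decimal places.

Condition A: z(0.6360) = 0.348, z(0.2680) = -0.619, d' = 0.967
Condition B: z(0.9583) = 1.731, z(0.0267) = -1.932, d' = 3.663
Δd' = d'_Condition A − d'_Condition B = 0.967 − 3.663 = -2.696
Condition B has the higher sensitivity.

Δd-prime = -2.70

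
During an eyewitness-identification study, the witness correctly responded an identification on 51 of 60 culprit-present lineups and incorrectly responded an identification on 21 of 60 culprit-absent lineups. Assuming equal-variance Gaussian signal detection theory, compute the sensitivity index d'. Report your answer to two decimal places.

d' = 1.42

H = 51/60 = 0.8500
FA = 21/60 = 0.3500
Φ⁻¹(0.8500) = 1.036, Φ⁻¹(0.3500) = -0.385
d' = z(H) − z(FA) = 1.036 − (-0.385) = 1.421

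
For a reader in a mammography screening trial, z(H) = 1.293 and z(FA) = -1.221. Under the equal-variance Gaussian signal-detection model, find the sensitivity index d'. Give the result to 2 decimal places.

d' = z(H) − z(FA) = 1.293 − (-1.221) = 2.514

d' = 2.51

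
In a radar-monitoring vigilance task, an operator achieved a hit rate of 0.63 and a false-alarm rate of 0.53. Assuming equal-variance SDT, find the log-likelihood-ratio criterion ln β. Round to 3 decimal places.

ln β = -0.052

z(H) = 0.3319
z(FA) = 0.0753
ln β = −½·[z(H)² − z(FA)²] = −0.5 × (0.1102 − 0.0057) = -0.05225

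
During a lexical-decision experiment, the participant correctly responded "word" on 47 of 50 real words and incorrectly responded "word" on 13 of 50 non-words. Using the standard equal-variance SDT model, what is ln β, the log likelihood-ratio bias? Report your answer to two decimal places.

H = 47/50 = 0.9400
FA = 13/50 = 0.2600
Φ⁻¹(H) = Φ⁻¹(0.9400) = 1.555
Φ⁻¹(FA) = Φ⁻¹(0.2600) = -0.643
ln β = −½·[z(H)² − z(FA)²] = −0.5 × (2.418 − 0.413) = -1.0025

ln β = -1.00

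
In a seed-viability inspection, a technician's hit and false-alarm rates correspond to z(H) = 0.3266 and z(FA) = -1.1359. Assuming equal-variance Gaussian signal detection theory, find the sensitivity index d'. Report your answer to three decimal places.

d' = z(H) − z(FA) = 0.3266 − (-1.1359) = 1.4625

d' = 1.463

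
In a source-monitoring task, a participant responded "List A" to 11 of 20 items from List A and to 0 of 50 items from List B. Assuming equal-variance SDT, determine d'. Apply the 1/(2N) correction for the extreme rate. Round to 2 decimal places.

d' = 2.45

The false-alarm rate is 0/50 = 0, so apply the 1/(2N) correction: FA → 1/(2·50) = 0.01000.
z(H) = z(0.55000) = 0.126
z(FA) = z(0.01000) = -2.326
d' = 0.126 − (-2.326) = 2.452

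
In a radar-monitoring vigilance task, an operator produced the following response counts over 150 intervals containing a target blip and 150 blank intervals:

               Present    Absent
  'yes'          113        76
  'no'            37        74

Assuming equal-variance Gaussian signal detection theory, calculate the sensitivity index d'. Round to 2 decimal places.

H = 113/150 = 0.7533
FA = 76/150 = 0.5067
Φ⁻¹(0.7533) = 0.685, Φ⁻¹(0.5067) = 0.017
d' = z(H) − z(FA) = 0.685 − 0.017 = 0.668

d' = 0.67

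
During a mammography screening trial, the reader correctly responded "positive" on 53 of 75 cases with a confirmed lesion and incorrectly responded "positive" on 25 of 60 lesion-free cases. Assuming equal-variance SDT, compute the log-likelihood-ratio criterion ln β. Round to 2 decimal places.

ln β = -0.13

H = 53/75 = 0.7067
FA = 25/60 = 0.4167
Φ⁻¹(H) = Φ⁻¹(0.7067) = 0.544
Φ⁻¹(FA) = Φ⁻¹(0.4167) = -0.210
ln β = −½·[z(H)² − z(FA)²] = −0.5 × (0.296 − 0.044) = -0.126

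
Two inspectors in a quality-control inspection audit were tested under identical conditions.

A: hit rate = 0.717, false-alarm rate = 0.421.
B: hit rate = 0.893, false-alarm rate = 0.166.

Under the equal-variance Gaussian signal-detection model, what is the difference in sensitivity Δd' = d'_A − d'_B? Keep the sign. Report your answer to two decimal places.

Δd' = -1.44

A: z(0.717) = 0.574, z(0.421) = -0.199, d' = 0.773
B: z(0.893) = 1.243, z(0.166) = -0.970, d' = 2.213
Δd' = d'_A − d'_B = 0.773 − 2.213 = -1.440
B has the higher sensitivity.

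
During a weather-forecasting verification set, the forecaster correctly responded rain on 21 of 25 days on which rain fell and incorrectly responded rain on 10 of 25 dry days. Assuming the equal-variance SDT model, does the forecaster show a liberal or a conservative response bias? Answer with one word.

z(H) = 0.994, z(FA) = -0.253
c = −½·(z(H) + z(FA)) = -0.3705
c < 0 → liberal criterion (biased toward responding “yes”).

liberal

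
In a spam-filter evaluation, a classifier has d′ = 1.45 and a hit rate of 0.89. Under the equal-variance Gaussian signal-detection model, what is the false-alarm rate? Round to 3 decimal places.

z(hit rate) = z(0.89) = 1.2265
z(FA) = z(H) − d' = 1.2265 − 1.45 = -0.2235
false-alarm rate = Φ(-0.2235) = 0.4116

false-alarm rate = 0.412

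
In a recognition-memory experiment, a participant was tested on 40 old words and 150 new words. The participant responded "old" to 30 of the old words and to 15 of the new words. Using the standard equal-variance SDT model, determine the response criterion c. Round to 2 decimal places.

H = 30/40 = 0.7500
FA = 15/150 = 0.1000
z(0.7500) = 0.674, z(0.1000) = -1.282
c = −½·[z(H) + z(FA)] = −0.5 × (0.674 + (-1.282)) = 0.304

c = 0.30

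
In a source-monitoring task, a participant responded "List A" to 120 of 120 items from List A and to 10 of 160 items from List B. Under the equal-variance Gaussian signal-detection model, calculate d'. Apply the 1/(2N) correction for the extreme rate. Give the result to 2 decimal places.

The hit rate is 120/120 = 1, so apply the 1/(2N) correction: H → 1 − 1/(2·120) = 0.99583.
z(H) = z(0.99583) = 2.638
z(FA) = z(0.06250) = -1.534
d' = 2.638 − (-1.534) = 4.172

d' = 4.17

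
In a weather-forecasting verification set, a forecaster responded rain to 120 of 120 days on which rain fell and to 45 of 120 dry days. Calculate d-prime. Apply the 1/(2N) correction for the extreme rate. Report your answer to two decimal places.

The hit rate is 120/120 = 1, so apply the 1/(2N) correction: H → 1 − 1/(2·120) = 0.99583.
z(H) = z(0.99583) = 2.638
z(FA) = z(0.37500) = -0.319
d' = 2.638 − (-0.319) = 2.957

d-prime = 2.96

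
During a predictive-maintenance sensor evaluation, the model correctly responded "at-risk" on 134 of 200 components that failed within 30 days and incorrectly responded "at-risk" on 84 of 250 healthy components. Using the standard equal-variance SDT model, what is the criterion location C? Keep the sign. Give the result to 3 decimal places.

C = -0.008

H = 134/200 = 0.6700
FA = 84/250 = 0.3360
Φ⁻¹(H) = Φ⁻¹(0.6700) = 0.4399
Φ⁻¹(FA) = Φ⁻¹(0.3360) = -0.4234
c = −½·[z(H) + z(FA)] = −0.5 × (0.4399 + (-0.4234)) = -0.00825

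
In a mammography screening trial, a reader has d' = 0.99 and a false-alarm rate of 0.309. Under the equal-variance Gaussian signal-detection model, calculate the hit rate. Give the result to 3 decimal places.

z(false-alarm rate) = z(0.309) = -0.4987
z(H) = z(FA) + d' = -0.4987 + 0.99 = 0.4913
hit rate = Φ(0.4913) = 0.6884

hit rate = 0.688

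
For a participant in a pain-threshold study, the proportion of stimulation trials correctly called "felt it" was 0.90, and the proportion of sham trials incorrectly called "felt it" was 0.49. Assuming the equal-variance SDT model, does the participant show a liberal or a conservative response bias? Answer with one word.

z(H) = 1.282, z(FA) = -0.025
c = −½·(z(H) + z(FA)) = -0.6285
c < 0 → liberal criterion (biased toward responding “yes”).

liberal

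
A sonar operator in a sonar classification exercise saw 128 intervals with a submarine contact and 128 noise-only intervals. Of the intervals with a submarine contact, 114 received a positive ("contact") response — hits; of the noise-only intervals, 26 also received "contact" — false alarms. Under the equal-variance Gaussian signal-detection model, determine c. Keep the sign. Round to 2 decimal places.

H = 114/128 = 0.8906
FA = 26/128 = 0.2031
z(0.8906) = 1.2297, z(0.2031) = -0.8306
c = −½·[z(H) + z(FA)] = −0.5 × (1.2297 + (-0.8306)) = -0.19955

c = -0.20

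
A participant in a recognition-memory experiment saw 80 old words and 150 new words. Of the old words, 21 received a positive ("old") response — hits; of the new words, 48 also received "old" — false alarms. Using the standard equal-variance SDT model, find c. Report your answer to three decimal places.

c = 0.552

H = 21/80 = 0.2625
FA = 48/150 = 0.3200
z(0.2625) = -0.6357, z(0.3200) = -0.4677
c = −½·[z(H) + z(FA)] = −0.5 × (-0.6357 + (-0.4677)) = 0.5517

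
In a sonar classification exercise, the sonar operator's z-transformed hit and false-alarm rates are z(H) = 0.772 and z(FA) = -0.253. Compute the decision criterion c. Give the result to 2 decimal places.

c = -0.26

c = −½·[z(H) + z(FA)] = −½·(0.772 + (-0.253)) = -0.2595
c < 0: the sonar operator has a liberal response bias.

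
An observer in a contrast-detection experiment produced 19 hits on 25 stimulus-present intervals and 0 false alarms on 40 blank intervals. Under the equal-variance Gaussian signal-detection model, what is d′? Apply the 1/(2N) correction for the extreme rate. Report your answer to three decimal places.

The false-alarm rate is 0/40 = 0, so apply the 1/(2N) correction: FA → 1/(2·40) = 0.01250.
z(H) = z(0.76000) = 0.7063
z(FA) = z(0.01250) = -2.2414
d' = 0.7063 − (-2.2414) = 2.9477

d′ = 2.948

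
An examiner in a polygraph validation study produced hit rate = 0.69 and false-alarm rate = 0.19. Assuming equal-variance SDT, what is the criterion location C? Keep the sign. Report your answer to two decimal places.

z(H) = z(0.69) = 0.496
z(FA) = z(0.19) = -0.878
c = −½·[z(H) + z(FA)] = −0.5 × (0.496 + (-0.878)) = 0.191
c > 0: the examiner has a conservative response bias.

C = 0.19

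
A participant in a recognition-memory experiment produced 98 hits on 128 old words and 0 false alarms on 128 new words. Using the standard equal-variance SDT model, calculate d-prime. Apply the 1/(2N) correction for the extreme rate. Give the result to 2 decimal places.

The false-alarm rate is 0/128 = 0, so apply the 1/(2N) correction: FA → 1/(2·128) = 0.00391.
z(H) = z(0.76562) = 0.724
z(FA) = z(0.00391) = -2.660
d' = 0.724 − (-2.660) = 3.384

d-prime = 3.38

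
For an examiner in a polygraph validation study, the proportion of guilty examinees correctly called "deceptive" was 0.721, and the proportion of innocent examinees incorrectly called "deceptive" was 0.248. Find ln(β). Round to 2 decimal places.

ln β = 0.06

z(H) = z(0.721) = 0.586
z(FA) = z(0.248) = -0.681
ln β = −½·[z(H)² − z(FA)²] = −0.5 × (0.343 − 0.464) = 0.0605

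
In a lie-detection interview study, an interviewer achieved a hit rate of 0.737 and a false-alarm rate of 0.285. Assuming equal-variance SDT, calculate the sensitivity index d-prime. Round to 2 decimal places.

z(0.737) = 0.634, z(0.285) = -0.568
d' = z(H) − z(FA) = 0.634 − (-0.568) = 1.202

d-prime = 1.20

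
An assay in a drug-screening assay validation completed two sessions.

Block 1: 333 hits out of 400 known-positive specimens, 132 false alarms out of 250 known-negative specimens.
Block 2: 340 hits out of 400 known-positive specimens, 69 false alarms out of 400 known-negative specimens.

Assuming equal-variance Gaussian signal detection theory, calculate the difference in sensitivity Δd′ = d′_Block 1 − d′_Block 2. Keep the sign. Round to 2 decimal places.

Δd′ = -1.09

Block 1: z(0.8325) = 0.964, z(0.5280) = 0.070, d' = 0.894
Block 2: z(0.8500) = 1.036, z(0.1725) = -0.944, d' = 1.980
Δd' = d'_Block 1 − d'_Block 2 = 0.894 − 1.980 = -1.086
Block 2 has the higher sensitivity.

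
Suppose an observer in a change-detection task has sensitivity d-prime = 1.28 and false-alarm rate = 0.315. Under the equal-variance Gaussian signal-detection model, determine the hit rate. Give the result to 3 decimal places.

z(false-alarm rate) = z(0.315) = -0.4817
z(H) = z(FA) + d' = -0.4817 + 1.28 = 0.7983
hit rate = Φ(0.7983) = 0.7877

hit rate = 0.788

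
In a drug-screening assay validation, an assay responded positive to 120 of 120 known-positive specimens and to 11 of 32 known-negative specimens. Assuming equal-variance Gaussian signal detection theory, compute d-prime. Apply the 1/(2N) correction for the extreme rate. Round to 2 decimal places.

The hit rate is 120/120 = 1, so apply the 1/(2N) correction: H → 1 − 1/(2·120) = 0.99583.
z(H) = z(0.99583) = 2.638
z(FA) = z(0.34375) = -0.402
d' = 2.638 − (-0.402) = 3.040

d-prime = 3.04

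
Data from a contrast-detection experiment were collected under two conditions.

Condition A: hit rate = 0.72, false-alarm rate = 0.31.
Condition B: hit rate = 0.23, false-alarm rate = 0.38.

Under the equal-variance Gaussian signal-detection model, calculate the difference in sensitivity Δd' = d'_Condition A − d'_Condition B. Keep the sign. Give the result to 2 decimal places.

Condition A: z(0.72) = 0.583, z(0.31) = -0.496, d' = 1.079
Condition B: z(0.23) = -0.739, z(0.38) = -0.305, d' = -0.434
Δd' = d'_Condition A − d'_Condition B = 1.079 − (-0.434) = 1.513
Condition A has the higher sensitivity.

Δd' = 1.51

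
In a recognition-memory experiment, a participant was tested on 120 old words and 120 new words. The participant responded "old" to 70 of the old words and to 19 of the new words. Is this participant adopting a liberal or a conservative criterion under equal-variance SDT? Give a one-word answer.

z(H) = 0.210, z(FA) = -1.001
c = −½·(z(H) + z(FA)) = 0.3955
c > 0 → conservative criterion (biased toward responding “no”).

conservative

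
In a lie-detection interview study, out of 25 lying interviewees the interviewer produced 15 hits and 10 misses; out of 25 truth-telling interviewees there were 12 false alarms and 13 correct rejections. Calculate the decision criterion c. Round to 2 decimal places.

c = -0.10

H = 15/25 = 0.6000
FA = 12/25 = 0.4800
z(H) = 0.253
z(FA) = -0.050
c = −½·[z(H) + z(FA)] = −0.5 × (0.253 + (-0.050)) = -0.1015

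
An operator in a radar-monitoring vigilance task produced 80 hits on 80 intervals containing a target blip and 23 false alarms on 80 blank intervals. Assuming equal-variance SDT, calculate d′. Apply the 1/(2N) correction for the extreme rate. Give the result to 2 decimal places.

The hit rate is 80/80 = 1, so apply the 1/(2N) correction: H → 1 − 1/(2·80) = 0.99375.
z(H) = z(0.99375) = 2.498
z(FA) = z(0.28750) = -0.561
d' = 2.498 − (-0.561) = 3.059

d′ = 3.06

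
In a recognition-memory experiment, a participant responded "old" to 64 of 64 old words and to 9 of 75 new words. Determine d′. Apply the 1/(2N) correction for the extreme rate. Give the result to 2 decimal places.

The hit rate is 64/64 = 1, so apply the 1/(2N) correction: H → 1 − 1/(2·64) = 0.99219.
z(H) = z(0.99219) = 2.418
z(FA) = z(0.12000) = -1.175
d' = 2.418 − (-1.175) = 3.593

d′ = 3.59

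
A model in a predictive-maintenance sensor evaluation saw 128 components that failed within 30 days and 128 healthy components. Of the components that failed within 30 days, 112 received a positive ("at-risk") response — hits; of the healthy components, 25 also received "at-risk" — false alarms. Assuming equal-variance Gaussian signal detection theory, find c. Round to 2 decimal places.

c = -0.15

H = 112/128 = 0.8750
FA = 25/128 = 0.1953
z(0.8750) = 1.150, z(0.1953) = -0.859
c = −½·[z(H) + z(FA)] = −0.5 × (1.150 + (-0.859)) = -0.1455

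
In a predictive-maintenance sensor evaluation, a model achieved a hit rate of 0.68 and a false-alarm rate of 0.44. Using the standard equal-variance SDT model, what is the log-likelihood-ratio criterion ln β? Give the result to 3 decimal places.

z(H) = z(0.68) = 0.4677
z(FA) = z(0.44) = -0.1510
ln β = −½·[z(H)² − z(FA)²] = −0.5 × (0.2187 − 0.0228) = -0.09795

ln β = -0.098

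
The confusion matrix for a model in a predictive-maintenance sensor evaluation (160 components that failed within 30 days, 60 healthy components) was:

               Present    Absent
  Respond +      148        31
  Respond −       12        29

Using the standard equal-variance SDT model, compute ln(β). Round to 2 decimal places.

H = 148/160 = 0.9250
FA = 31/60 = 0.5167
Φ⁻¹(H) = Φ⁻¹(0.9250) = 1.440
Φ⁻¹(FA) = Φ⁻¹(0.5167) = 0.042
ln β = −½·[z(H)² − z(FA)²] = −0.5 × (2.074 − 0.002) = -1.036

ln β = -1.04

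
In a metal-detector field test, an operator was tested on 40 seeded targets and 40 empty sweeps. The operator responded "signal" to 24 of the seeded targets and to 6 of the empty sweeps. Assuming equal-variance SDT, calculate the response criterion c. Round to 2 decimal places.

c = 0.39

H = 24/40 = 0.6000
FA = 6/40 = 0.1500
z(H) = 0.253
z(FA) = -1.036
c = −½·[z(H) + z(FA)] = −0.5 × (0.253 + (-1.036)) = 0.3915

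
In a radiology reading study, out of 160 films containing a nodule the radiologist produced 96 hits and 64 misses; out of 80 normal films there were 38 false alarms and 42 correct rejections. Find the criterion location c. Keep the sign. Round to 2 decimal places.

c = -0.10

H = 96/160 = 0.6000
FA = 38/80 = 0.4750
Φ⁻¹(H) = 0.2533
Φ⁻¹(FA) = -0.0627
c = −½·[z(H) + z(FA)] = −0.5 × (0.2533 + (-0.0627)) = -0.0953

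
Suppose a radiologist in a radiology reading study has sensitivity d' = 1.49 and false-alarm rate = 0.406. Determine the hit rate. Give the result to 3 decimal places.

z(false-alarm rate) = z(0.406) = -0.2378
z(H) = z(FA) + d' = -0.2378 + 1.49 = 1.2522
hit rate = Φ(1.2522) = 0.8948

hit rate = 0.895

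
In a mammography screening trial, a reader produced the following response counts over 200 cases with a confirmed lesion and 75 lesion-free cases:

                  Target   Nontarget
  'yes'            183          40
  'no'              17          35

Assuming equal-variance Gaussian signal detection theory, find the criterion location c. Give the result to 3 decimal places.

c = -0.728

H = 183/200 = 0.9150
FA = 40/75 = 0.5333
z(H) = z(0.9150) = 1.3722
z(FA) = z(0.5333) = 0.0836
c = −½·[z(H) + z(FA)] = −0.5 × (1.3722 + 0.0836) = -0.7279
c < 0: the reader has a liberal response bias.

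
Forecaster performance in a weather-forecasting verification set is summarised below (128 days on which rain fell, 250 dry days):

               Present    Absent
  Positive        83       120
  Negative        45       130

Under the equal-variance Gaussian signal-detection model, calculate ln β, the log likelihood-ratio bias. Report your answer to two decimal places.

ln β = -0.07

H = 83/128 = 0.6484
FA = 120/250 = 0.4800
z(0.6484) = 0.381, z(0.4800) = -0.050
ln β = −½·[z(H)² − z(FA)²] = −0.5 × (0.145 − 0.003) = -0.071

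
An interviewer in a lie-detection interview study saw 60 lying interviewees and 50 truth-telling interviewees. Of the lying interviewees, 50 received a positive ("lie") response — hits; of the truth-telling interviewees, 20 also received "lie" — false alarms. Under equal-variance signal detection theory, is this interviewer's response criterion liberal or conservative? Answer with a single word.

z(H) = 0.967, z(FA) = -0.253
c = −½·(z(H) + z(FA)) = -0.357
c < 0 → liberal criterion (biased toward responding “yes”).

liberal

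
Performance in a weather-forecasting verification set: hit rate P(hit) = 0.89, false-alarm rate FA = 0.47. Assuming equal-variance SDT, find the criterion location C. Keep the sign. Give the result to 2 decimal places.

C = -0.58

z(H) = z(0.89) = 1.2265
z(FA) = z(0.47) = -0.0753
c = −½·[z(H) + z(FA)] = −0.5 × (1.2265 + (-0.0753)) = -0.5756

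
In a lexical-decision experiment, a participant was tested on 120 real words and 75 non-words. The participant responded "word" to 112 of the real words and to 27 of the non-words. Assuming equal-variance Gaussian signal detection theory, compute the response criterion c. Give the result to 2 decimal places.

H = 112/120 = 0.9333
FA = 27/75 = 0.3600
Φ⁻¹(H) = 1.501
Φ⁻¹(FA) = -0.358
c = −½·[z(H) + z(FA)] = −0.5 × (1.501 + (-0.358)) = -0.5715

c = -0.57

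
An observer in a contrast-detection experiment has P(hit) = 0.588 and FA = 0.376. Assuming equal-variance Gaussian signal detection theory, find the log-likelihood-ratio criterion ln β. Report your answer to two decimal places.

Φ⁻¹(H) = Φ⁻¹(0.588) = 0.222
Φ⁻¹(FA) = Φ⁻¹(0.376) = -0.316
ln β = −½·[z(H)² − z(FA)²] = −0.5 × (0.049 − 0.100) = 0.0255

ln β = 0.03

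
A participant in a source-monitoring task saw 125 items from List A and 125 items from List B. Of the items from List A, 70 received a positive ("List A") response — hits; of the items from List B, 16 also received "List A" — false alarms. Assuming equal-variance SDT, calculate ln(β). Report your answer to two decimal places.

ln β = 0.63

H = 70/125 = 0.5600
FA = 16/125 = 0.1280
z(H) = z(0.5600) = 0.151
z(FA) = z(0.1280) = -1.136
ln β = −½·[z(H)² − z(FA)²] = −0.5 × (0.023 − 1.290) = 0.6335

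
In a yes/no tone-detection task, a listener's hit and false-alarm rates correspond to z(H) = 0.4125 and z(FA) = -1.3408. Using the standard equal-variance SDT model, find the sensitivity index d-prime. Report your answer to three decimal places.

d-prime = 1.753

d' = z(H) − z(FA) = 0.4125 − (-1.3408) = 1.7533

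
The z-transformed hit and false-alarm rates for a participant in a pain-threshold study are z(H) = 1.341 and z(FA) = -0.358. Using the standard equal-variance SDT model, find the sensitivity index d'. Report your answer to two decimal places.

d' = z(H) − z(FA) = 1.341 − (-0.358) = 1.699

d' = 1.70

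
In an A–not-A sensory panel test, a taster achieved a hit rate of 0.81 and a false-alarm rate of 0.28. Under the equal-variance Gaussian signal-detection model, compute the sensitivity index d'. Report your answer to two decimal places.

Φ⁻¹(H) = Φ⁻¹(0.81) = 0.878
Φ⁻¹(FA) = Φ⁻¹(0.28) = -0.583
d' = z(H) − z(FA) = 0.878 − (-0.583) = 1.461

d' = 1.46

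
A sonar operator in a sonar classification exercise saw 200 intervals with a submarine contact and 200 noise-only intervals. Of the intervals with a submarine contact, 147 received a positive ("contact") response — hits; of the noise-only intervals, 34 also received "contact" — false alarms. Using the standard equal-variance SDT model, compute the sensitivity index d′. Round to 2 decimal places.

d′ = 1.58

H = 147/200 = 0.7350
FA = 34/200 = 0.1700
z(0.7350) = 0.6280, z(0.1700) = -0.9542
d' = z(H) − z(FA) = 0.6280 − (-0.9542) = 1.5822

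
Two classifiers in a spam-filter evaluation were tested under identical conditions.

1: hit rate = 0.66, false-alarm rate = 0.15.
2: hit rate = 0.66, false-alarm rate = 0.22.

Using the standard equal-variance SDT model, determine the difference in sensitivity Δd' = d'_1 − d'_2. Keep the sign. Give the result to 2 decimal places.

Δd' = 0.26

1: z(0.66) = 0.412, z(0.15) = -1.036, d' = 1.448
2: z(0.66) = 0.412, z(0.22) = -0.772, d' = 1.184
Δd' = d'_1 − d'_2 = 1.448 − 1.184 = 0.264
1 has the higher sensitivity.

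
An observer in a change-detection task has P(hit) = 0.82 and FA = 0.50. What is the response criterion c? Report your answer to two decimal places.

c = -0.46

Φ⁻¹(H) = 0.915
Φ⁻¹(FA) = 0.000
c = −½·[z(H) + z(FA)] = −0.5 × (0.915 + 0.000) = -0.4575
c < 0: the observer has a liberal response bias.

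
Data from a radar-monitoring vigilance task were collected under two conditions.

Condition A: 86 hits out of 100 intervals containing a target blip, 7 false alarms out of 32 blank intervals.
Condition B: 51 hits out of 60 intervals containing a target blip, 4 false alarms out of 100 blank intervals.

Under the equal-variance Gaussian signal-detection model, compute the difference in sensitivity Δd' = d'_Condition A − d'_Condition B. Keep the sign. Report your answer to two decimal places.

Condition A: z(0.8600) = 1.080, z(0.2188) = -0.776, d' = 1.856
Condition B: z(0.8500) = 1.036, z(0.0400) = -1.751, d' = 2.787
Δd' = d'_Condition A − d'_Condition B = 1.856 − 2.787 = -0.931
Condition B has the higher sensitivity.

Δd' = -0.93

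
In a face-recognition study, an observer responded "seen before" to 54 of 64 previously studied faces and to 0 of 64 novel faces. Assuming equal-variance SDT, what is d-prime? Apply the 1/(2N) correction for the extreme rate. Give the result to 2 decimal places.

d-prime = 3.43

The false-alarm rate is 0/64 = 0, so apply the 1/(2N) correction: FA → 1/(2·64) = 0.00781.
z(H) = z(0.84375) = 1.010
z(FA) = z(0.00781) = -2.418
d' = 1.010 − (-2.418) = 3.428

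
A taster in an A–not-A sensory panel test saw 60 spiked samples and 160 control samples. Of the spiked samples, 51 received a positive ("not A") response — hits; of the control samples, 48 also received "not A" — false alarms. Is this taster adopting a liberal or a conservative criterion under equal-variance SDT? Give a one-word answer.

z(H) = 1.036, z(FA) = -0.524
c = −½·(z(H) + z(FA)) = -0.256
c < 0 → liberal criterion (biased toward responding “yes”).

liberal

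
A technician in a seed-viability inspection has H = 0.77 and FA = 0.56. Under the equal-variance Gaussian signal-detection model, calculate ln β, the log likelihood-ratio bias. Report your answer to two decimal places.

ln β = -0.26

Φ⁻¹(H) = 0.739
Φ⁻¹(FA) = 0.151
ln β = −½·[z(H)² − z(FA)²] = −0.5 × (0.546 − 0.023) = -0.2615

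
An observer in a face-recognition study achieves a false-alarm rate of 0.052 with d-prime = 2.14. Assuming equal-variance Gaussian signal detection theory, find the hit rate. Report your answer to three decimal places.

z(false-alarm rate) = z(0.052) = -1.6258
z(H) = z(FA) + d' = -1.6258 + 2.14 = 0.5142
hit rate = Φ(0.5142) = 0.6964

hit rate = 0.696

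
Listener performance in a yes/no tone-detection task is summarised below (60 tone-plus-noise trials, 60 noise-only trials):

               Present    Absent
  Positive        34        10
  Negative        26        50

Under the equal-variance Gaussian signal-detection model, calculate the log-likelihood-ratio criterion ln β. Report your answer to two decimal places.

H = 34/60 = 0.5667
FA = 10/60 = 0.1667
z(H) = 0.168
z(FA) = -0.967
ln β = −½·[z(H)² − z(FA)²] = −0.5 × (0.028 − 0.935) = 0.4535

ln β = 0.45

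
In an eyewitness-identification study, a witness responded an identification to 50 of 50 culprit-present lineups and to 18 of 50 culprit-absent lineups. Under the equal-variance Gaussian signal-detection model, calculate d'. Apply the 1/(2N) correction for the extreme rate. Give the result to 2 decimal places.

d' = 2.68

The hit rate is 50/50 = 1, so apply the 1/(2N) correction: H → 1 − 1/(2·50) = 0.99000.
z(H) = z(0.99000) = 2.326
z(FA) = z(0.36000) = -0.358
d' = 2.326 − (-0.358) = 2.684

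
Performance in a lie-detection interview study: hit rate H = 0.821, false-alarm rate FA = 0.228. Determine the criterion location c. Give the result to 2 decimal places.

z(H) = z(0.821) = 0.919
z(FA) = z(0.228) = -0.745
c = −½·[z(H) + z(FA)] = −0.5 × (0.919 + (-0.745)) = -0.087

c = -0.09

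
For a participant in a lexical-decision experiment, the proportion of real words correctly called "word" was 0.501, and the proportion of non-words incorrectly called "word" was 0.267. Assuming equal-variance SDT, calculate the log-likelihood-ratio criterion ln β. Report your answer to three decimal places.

z(0.501) = 0.0025, z(0.267) = -0.6219
ln β = −½·[z(H)² − z(FA)²] = −0.5 × (0.0000 − 0.3868) = 0.1934

ln β = 0.193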